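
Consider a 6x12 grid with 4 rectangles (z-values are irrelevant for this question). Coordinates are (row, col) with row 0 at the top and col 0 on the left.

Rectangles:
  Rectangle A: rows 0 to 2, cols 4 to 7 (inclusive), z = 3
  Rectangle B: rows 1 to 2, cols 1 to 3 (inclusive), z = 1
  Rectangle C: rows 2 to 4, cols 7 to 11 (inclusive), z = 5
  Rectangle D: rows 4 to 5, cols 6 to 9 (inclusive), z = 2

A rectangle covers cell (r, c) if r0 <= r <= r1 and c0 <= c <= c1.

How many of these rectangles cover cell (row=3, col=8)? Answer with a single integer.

Check cell (3,8):
  A: rows 0-2 cols 4-7 -> outside (row miss)
  B: rows 1-2 cols 1-3 -> outside (row miss)
  C: rows 2-4 cols 7-11 -> covers
  D: rows 4-5 cols 6-9 -> outside (row miss)
Count covering = 1

Answer: 1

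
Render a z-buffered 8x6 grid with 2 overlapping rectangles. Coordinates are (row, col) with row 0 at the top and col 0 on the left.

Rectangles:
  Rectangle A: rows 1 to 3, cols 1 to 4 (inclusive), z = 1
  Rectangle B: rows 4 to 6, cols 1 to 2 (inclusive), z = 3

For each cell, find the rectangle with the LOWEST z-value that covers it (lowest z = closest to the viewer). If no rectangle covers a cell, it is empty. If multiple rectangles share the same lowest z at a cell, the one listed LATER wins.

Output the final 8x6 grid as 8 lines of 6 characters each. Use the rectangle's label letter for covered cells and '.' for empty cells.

......
.AAAA.
.AAAA.
.AAAA.
.BB...
.BB...
.BB...
......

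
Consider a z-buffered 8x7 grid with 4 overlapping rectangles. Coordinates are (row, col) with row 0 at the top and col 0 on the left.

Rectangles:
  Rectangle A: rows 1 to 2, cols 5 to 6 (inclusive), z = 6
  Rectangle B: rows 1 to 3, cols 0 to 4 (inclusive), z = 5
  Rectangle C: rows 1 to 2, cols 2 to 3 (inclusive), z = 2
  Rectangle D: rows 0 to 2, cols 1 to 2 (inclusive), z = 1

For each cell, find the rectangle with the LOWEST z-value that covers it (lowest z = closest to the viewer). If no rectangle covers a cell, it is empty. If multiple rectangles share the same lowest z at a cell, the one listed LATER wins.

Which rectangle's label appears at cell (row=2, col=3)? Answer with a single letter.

Answer: C

Derivation:
Check cell (2,3):
  A: rows 1-2 cols 5-6 -> outside (col miss)
  B: rows 1-3 cols 0-4 z=5 -> covers; best now B (z=5)
  C: rows 1-2 cols 2-3 z=2 -> covers; best now C (z=2)
  D: rows 0-2 cols 1-2 -> outside (col miss)
Winner: C at z=2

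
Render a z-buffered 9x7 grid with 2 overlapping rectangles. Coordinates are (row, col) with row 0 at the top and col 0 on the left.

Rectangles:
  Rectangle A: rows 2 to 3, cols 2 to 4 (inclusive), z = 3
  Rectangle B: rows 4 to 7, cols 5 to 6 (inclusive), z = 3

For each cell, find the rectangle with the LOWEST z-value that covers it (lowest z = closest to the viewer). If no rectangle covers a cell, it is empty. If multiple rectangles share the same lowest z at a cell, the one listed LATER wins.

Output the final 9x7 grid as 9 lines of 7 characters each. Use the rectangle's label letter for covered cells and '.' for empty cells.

.......
.......
..AAA..
..AAA..
.....BB
.....BB
.....BB
.....BB
.......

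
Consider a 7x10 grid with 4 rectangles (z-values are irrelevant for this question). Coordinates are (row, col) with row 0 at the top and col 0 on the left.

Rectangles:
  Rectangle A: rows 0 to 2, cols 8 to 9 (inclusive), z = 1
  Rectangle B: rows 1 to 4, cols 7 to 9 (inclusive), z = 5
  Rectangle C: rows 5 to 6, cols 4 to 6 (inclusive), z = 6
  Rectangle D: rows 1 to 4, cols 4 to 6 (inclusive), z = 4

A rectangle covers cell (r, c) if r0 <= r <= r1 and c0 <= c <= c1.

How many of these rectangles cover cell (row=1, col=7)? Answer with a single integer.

Answer: 1

Derivation:
Check cell (1,7):
  A: rows 0-2 cols 8-9 -> outside (col miss)
  B: rows 1-4 cols 7-9 -> covers
  C: rows 5-6 cols 4-6 -> outside (row miss)
  D: rows 1-4 cols 4-6 -> outside (col miss)
Count covering = 1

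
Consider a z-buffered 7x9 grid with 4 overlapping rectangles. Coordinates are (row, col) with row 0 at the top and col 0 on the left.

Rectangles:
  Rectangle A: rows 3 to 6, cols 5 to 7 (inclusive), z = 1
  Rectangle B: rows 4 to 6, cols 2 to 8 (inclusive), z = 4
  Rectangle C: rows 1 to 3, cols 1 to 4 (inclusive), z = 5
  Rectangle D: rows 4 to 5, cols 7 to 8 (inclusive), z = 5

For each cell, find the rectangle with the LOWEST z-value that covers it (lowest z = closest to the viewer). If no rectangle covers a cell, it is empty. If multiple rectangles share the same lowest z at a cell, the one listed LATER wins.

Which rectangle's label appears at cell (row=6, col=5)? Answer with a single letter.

Check cell (6,5):
  A: rows 3-6 cols 5-7 z=1 -> covers; best now A (z=1)
  B: rows 4-6 cols 2-8 z=4 -> covers; best now A (z=1)
  C: rows 1-3 cols 1-4 -> outside (row miss)
  D: rows 4-5 cols 7-8 -> outside (row miss)
Winner: A at z=1

Answer: A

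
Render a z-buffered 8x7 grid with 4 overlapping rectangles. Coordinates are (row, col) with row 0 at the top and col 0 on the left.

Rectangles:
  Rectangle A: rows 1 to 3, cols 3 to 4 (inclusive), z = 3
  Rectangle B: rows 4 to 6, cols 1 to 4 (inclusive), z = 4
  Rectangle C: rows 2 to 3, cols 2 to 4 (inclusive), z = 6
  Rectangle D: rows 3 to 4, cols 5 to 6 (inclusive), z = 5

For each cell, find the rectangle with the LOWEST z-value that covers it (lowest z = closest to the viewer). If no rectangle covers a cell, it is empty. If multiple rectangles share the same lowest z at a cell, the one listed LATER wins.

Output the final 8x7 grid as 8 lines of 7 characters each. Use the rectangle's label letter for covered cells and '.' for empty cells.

.......
...AA..
..CAA..
..CAADD
.BBBBDD
.BBBB..
.BBBB..
.......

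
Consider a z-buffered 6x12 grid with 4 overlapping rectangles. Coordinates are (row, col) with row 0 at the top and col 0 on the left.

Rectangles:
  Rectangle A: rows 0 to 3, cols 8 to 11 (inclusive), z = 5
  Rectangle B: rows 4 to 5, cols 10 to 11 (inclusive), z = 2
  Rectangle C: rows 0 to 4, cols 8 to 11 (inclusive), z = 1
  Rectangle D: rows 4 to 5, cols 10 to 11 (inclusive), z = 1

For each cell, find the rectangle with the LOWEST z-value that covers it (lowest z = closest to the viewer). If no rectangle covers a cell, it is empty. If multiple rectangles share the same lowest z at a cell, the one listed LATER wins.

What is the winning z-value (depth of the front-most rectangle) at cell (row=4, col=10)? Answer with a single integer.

Check cell (4,10):
  A: rows 0-3 cols 8-11 -> outside (row miss)
  B: rows 4-5 cols 10-11 z=2 -> covers; best now B (z=2)
  C: rows 0-4 cols 8-11 z=1 -> covers; best now C (z=1)
  D: rows 4-5 cols 10-11 z=1 -> covers; best now D (z=1)
Winner: D at z=1

Answer: 1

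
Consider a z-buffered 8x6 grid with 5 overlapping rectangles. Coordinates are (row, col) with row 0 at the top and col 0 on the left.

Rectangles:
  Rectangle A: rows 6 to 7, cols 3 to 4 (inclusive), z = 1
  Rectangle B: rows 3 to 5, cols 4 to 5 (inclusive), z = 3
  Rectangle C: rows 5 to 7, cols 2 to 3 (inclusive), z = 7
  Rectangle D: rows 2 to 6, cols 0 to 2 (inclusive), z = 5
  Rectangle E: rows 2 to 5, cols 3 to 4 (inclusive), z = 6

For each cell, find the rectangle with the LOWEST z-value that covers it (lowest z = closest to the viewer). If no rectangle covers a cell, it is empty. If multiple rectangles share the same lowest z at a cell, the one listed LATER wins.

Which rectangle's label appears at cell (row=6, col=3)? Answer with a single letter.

Answer: A

Derivation:
Check cell (6,3):
  A: rows 6-7 cols 3-4 z=1 -> covers; best now A (z=1)
  B: rows 3-5 cols 4-5 -> outside (row miss)
  C: rows 5-7 cols 2-3 z=7 -> covers; best now A (z=1)
  D: rows 2-6 cols 0-2 -> outside (col miss)
  E: rows 2-5 cols 3-4 -> outside (row miss)
Winner: A at z=1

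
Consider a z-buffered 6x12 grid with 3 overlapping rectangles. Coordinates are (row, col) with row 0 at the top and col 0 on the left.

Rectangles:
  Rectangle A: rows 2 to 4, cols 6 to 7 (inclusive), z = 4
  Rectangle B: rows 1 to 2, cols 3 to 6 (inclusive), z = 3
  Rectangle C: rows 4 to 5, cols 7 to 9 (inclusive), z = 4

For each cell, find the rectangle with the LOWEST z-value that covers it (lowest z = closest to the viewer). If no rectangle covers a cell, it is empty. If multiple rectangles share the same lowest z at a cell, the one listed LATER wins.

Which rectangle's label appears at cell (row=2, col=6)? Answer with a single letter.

Answer: B

Derivation:
Check cell (2,6):
  A: rows 2-4 cols 6-7 z=4 -> covers; best now A (z=4)
  B: rows 1-2 cols 3-6 z=3 -> covers; best now B (z=3)
  C: rows 4-5 cols 7-9 -> outside (row miss)
Winner: B at z=3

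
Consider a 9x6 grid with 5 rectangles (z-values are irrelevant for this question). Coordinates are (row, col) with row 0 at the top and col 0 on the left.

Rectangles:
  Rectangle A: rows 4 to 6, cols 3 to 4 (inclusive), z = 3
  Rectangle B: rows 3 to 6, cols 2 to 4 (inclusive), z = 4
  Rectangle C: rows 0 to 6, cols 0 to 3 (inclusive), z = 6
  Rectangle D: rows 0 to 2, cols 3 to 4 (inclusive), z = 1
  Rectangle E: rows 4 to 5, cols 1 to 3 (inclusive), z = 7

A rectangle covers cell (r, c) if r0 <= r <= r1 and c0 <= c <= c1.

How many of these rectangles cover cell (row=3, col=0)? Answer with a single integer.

Answer: 1

Derivation:
Check cell (3,0):
  A: rows 4-6 cols 3-4 -> outside (row miss)
  B: rows 3-6 cols 2-4 -> outside (col miss)
  C: rows 0-6 cols 0-3 -> covers
  D: rows 0-2 cols 3-4 -> outside (row miss)
  E: rows 4-5 cols 1-3 -> outside (row miss)
Count covering = 1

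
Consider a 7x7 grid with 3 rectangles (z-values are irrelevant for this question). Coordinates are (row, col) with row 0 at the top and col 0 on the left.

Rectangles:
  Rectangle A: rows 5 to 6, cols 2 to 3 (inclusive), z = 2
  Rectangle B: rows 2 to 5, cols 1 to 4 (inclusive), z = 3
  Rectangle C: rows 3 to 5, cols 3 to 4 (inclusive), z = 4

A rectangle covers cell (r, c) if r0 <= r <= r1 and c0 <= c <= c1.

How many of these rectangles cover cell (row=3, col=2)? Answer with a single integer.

Answer: 1

Derivation:
Check cell (3,2):
  A: rows 5-6 cols 2-3 -> outside (row miss)
  B: rows 2-5 cols 1-4 -> covers
  C: rows 3-5 cols 3-4 -> outside (col miss)
Count covering = 1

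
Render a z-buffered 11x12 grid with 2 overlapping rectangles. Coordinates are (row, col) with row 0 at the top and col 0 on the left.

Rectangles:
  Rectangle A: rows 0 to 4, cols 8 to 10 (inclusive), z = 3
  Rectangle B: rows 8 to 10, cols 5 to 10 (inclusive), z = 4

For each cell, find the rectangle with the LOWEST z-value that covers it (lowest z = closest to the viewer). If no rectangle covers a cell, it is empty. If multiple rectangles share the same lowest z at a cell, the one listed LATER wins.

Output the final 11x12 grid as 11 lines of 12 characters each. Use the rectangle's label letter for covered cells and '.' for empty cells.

........AAA.
........AAA.
........AAA.
........AAA.
........AAA.
............
............
............
.....BBBBBB.
.....BBBBBB.
.....BBBBBB.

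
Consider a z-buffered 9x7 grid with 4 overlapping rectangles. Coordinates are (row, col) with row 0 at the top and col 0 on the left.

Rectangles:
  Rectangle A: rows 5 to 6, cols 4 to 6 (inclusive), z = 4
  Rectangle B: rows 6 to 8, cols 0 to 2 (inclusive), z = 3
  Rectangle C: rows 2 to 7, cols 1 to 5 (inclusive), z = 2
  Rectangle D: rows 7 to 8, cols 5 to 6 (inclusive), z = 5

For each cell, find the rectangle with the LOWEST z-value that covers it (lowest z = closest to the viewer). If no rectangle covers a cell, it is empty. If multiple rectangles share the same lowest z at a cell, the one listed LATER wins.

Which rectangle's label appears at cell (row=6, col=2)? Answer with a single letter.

Check cell (6,2):
  A: rows 5-6 cols 4-6 -> outside (col miss)
  B: rows 6-8 cols 0-2 z=3 -> covers; best now B (z=3)
  C: rows 2-7 cols 1-5 z=2 -> covers; best now C (z=2)
  D: rows 7-8 cols 5-6 -> outside (row miss)
Winner: C at z=2

Answer: C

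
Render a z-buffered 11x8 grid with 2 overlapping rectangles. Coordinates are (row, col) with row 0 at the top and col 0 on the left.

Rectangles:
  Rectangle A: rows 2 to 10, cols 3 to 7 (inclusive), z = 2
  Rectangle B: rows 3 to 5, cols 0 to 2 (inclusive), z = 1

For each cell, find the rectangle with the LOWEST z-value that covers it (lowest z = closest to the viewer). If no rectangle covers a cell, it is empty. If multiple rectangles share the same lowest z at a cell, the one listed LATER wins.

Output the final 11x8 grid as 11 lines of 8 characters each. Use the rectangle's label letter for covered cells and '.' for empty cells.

........
........
...AAAAA
BBBAAAAA
BBBAAAAA
BBBAAAAA
...AAAAA
...AAAAA
...AAAAA
...AAAAA
...AAAAA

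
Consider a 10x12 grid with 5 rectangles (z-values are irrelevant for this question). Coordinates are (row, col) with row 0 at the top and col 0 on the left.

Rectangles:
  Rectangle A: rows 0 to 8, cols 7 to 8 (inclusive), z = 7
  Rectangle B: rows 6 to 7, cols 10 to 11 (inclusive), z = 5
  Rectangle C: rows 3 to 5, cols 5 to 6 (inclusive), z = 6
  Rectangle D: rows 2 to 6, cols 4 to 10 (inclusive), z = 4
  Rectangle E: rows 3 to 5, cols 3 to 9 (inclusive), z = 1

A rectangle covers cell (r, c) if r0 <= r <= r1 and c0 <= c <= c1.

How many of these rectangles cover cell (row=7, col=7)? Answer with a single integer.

Check cell (7,7):
  A: rows 0-8 cols 7-8 -> covers
  B: rows 6-7 cols 10-11 -> outside (col miss)
  C: rows 3-5 cols 5-6 -> outside (row miss)
  D: rows 2-6 cols 4-10 -> outside (row miss)
  E: rows 3-5 cols 3-9 -> outside (row miss)
Count covering = 1

Answer: 1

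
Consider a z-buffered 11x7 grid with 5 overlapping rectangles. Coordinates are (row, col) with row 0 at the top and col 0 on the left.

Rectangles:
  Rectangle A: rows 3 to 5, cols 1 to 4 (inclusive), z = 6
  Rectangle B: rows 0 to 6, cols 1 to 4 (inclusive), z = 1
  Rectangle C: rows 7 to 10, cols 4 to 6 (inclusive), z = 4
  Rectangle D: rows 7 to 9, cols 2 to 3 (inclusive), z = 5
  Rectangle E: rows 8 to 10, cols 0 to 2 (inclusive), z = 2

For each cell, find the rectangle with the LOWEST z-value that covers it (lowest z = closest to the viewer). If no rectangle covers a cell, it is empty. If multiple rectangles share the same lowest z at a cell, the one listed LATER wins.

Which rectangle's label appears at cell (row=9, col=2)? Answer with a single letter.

Answer: E

Derivation:
Check cell (9,2):
  A: rows 3-5 cols 1-4 -> outside (row miss)
  B: rows 0-6 cols 1-4 -> outside (row miss)
  C: rows 7-10 cols 4-6 -> outside (col miss)
  D: rows 7-9 cols 2-3 z=5 -> covers; best now D (z=5)
  E: rows 8-10 cols 0-2 z=2 -> covers; best now E (z=2)
Winner: E at z=2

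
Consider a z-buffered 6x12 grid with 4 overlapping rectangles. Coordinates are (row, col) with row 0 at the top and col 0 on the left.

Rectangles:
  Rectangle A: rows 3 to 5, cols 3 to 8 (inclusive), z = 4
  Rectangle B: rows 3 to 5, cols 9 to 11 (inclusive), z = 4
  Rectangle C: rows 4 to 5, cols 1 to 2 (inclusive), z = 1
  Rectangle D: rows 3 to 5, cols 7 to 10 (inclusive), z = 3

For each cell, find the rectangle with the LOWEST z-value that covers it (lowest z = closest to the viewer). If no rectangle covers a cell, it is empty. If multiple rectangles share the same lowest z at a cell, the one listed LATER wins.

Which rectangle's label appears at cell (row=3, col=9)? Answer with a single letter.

Check cell (3,9):
  A: rows 3-5 cols 3-8 -> outside (col miss)
  B: rows 3-5 cols 9-11 z=4 -> covers; best now B (z=4)
  C: rows 4-5 cols 1-2 -> outside (row miss)
  D: rows 3-5 cols 7-10 z=3 -> covers; best now D (z=3)
Winner: D at z=3

Answer: D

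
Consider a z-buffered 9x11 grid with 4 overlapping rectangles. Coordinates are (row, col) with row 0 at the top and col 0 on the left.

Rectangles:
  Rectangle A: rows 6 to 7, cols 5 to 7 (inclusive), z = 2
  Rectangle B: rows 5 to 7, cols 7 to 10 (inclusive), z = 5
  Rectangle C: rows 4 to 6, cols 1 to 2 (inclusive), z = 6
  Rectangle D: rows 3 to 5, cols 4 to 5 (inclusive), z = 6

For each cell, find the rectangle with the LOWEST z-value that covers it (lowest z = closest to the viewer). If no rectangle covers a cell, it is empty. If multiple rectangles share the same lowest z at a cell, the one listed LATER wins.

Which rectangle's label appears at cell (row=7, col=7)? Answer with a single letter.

Answer: A

Derivation:
Check cell (7,7):
  A: rows 6-7 cols 5-7 z=2 -> covers; best now A (z=2)
  B: rows 5-7 cols 7-10 z=5 -> covers; best now A (z=2)
  C: rows 4-6 cols 1-2 -> outside (row miss)
  D: rows 3-5 cols 4-5 -> outside (row miss)
Winner: A at z=2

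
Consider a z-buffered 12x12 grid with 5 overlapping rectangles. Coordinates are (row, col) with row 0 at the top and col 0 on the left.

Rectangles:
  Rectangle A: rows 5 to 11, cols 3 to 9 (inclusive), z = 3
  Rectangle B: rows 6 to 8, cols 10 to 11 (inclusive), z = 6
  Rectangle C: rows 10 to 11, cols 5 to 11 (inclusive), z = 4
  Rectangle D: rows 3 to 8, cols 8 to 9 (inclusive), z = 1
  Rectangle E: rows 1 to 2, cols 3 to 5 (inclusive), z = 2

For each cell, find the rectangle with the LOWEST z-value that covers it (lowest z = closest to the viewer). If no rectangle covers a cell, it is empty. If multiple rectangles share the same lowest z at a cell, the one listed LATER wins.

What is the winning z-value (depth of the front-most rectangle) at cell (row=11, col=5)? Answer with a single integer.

Answer: 3

Derivation:
Check cell (11,5):
  A: rows 5-11 cols 3-9 z=3 -> covers; best now A (z=3)
  B: rows 6-8 cols 10-11 -> outside (row miss)
  C: rows 10-11 cols 5-11 z=4 -> covers; best now A (z=3)
  D: rows 3-8 cols 8-9 -> outside (row miss)
  E: rows 1-2 cols 3-5 -> outside (row miss)
Winner: A at z=3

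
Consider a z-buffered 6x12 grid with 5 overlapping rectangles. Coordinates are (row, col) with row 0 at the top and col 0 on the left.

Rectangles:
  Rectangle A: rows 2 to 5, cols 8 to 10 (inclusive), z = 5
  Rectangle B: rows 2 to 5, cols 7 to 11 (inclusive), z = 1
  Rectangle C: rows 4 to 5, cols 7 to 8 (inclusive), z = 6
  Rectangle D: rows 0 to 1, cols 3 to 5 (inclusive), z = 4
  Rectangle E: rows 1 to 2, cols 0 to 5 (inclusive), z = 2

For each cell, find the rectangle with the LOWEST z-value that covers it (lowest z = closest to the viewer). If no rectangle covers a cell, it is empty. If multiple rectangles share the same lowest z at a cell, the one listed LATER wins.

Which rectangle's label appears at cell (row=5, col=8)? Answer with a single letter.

Check cell (5,8):
  A: rows 2-5 cols 8-10 z=5 -> covers; best now A (z=5)
  B: rows 2-5 cols 7-11 z=1 -> covers; best now B (z=1)
  C: rows 4-5 cols 7-8 z=6 -> covers; best now B (z=1)
  D: rows 0-1 cols 3-5 -> outside (row miss)
  E: rows 1-2 cols 0-5 -> outside (row miss)
Winner: B at z=1

Answer: B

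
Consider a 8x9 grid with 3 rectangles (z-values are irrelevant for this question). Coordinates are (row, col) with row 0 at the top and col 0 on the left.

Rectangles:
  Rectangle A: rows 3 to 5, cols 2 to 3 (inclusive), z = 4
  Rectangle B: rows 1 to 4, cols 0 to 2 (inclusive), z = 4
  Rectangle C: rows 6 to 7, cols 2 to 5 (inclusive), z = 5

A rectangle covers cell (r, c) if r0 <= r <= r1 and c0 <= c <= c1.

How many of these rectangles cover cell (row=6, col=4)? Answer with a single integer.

Check cell (6,4):
  A: rows 3-5 cols 2-3 -> outside (row miss)
  B: rows 1-4 cols 0-2 -> outside (row miss)
  C: rows 6-7 cols 2-5 -> covers
Count covering = 1

Answer: 1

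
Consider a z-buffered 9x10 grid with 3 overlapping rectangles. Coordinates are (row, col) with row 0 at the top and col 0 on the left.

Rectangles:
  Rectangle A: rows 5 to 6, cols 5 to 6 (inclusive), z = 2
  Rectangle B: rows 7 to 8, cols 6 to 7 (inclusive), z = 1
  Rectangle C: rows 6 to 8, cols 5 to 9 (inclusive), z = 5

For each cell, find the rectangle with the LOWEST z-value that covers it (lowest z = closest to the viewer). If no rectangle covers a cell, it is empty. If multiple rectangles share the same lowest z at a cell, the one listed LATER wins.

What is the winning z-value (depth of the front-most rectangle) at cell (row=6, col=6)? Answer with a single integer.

Check cell (6,6):
  A: rows 5-6 cols 5-6 z=2 -> covers; best now A (z=2)
  B: rows 7-8 cols 6-7 -> outside (row miss)
  C: rows 6-8 cols 5-9 z=5 -> covers; best now A (z=2)
Winner: A at z=2

Answer: 2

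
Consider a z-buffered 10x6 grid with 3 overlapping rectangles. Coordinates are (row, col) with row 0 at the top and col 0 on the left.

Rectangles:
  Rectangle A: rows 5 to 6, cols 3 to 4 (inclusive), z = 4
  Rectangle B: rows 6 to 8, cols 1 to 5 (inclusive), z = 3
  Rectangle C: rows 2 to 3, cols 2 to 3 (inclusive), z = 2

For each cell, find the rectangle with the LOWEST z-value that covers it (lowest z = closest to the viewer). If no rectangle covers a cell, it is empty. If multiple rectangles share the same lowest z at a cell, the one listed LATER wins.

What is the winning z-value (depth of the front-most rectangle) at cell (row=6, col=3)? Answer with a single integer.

Check cell (6,3):
  A: rows 5-6 cols 3-4 z=4 -> covers; best now A (z=4)
  B: rows 6-8 cols 1-5 z=3 -> covers; best now B (z=3)
  C: rows 2-3 cols 2-3 -> outside (row miss)
Winner: B at z=3

Answer: 3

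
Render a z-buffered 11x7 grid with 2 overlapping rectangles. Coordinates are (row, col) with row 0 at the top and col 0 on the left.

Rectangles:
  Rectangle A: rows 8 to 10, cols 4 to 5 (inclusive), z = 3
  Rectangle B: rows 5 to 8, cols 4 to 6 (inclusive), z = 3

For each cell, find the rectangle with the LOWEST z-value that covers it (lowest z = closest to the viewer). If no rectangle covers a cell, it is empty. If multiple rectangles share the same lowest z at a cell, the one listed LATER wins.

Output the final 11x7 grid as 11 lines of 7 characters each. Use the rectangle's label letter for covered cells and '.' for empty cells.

.......
.......
.......
.......
.......
....BBB
....BBB
....BBB
....BBB
....AA.
....AA.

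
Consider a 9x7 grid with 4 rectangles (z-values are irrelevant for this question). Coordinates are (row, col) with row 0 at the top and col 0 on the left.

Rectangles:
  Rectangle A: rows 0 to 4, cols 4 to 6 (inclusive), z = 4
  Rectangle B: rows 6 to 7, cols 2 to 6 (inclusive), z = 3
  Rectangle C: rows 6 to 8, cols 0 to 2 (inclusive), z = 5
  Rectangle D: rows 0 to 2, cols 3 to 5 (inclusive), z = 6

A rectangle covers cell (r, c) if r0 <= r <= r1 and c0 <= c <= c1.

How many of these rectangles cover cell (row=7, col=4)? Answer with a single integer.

Check cell (7,4):
  A: rows 0-4 cols 4-6 -> outside (row miss)
  B: rows 6-7 cols 2-6 -> covers
  C: rows 6-8 cols 0-2 -> outside (col miss)
  D: rows 0-2 cols 3-5 -> outside (row miss)
Count covering = 1

Answer: 1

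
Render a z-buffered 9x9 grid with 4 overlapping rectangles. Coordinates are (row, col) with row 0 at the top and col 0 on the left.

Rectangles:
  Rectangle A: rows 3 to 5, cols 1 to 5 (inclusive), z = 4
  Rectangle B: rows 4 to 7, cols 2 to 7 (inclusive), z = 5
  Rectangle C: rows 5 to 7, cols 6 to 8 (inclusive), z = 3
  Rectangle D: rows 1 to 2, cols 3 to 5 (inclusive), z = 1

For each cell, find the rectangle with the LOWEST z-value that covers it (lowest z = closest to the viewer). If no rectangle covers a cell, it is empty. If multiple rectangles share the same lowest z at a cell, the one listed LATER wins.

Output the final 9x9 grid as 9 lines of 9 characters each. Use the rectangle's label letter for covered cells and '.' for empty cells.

.........
...DDD...
...DDD...
.AAAAA...
.AAAAABB.
.AAAAACCC
..BBBBCCC
..BBBBCCC
.........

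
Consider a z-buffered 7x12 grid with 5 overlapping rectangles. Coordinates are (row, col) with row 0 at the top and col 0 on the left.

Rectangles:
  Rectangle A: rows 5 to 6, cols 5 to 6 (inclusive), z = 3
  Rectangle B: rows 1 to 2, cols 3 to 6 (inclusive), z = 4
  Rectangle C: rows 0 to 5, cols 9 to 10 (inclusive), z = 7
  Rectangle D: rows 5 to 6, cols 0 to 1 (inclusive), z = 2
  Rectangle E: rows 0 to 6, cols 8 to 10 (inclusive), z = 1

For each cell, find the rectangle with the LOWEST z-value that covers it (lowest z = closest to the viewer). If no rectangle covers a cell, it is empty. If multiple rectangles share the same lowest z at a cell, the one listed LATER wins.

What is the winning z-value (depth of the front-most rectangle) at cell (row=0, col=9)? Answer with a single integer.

Check cell (0,9):
  A: rows 5-6 cols 5-6 -> outside (row miss)
  B: rows 1-2 cols 3-6 -> outside (row miss)
  C: rows 0-5 cols 9-10 z=7 -> covers; best now C (z=7)
  D: rows 5-6 cols 0-1 -> outside (row miss)
  E: rows 0-6 cols 8-10 z=1 -> covers; best now E (z=1)
Winner: E at z=1

Answer: 1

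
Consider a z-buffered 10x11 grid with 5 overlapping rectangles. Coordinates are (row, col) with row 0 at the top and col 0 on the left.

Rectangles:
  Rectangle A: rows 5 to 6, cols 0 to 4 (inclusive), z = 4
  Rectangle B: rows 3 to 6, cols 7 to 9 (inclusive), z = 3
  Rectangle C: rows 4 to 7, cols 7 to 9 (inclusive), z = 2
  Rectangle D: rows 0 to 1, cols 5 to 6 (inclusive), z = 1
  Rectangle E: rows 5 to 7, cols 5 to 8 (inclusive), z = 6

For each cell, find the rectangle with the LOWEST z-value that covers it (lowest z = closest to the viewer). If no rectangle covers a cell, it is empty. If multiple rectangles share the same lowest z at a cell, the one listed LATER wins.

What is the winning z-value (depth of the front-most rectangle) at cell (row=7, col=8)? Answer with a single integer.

Answer: 2

Derivation:
Check cell (7,8):
  A: rows 5-6 cols 0-4 -> outside (row miss)
  B: rows 3-6 cols 7-9 -> outside (row miss)
  C: rows 4-7 cols 7-9 z=2 -> covers; best now C (z=2)
  D: rows 0-1 cols 5-6 -> outside (row miss)
  E: rows 5-7 cols 5-8 z=6 -> covers; best now C (z=2)
Winner: C at z=2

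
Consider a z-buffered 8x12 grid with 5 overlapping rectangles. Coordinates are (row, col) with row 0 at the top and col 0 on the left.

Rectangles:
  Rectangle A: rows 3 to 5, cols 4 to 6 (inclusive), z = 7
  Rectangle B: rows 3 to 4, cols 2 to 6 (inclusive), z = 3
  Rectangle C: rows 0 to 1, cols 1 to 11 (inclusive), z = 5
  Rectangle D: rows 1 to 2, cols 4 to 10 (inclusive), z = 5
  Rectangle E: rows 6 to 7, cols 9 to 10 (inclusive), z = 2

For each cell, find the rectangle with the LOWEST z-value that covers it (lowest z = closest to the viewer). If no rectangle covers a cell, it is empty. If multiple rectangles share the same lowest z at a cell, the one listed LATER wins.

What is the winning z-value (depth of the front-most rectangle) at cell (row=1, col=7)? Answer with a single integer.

Answer: 5

Derivation:
Check cell (1,7):
  A: rows 3-5 cols 4-6 -> outside (row miss)
  B: rows 3-4 cols 2-6 -> outside (row miss)
  C: rows 0-1 cols 1-11 z=5 -> covers; best now C (z=5)
  D: rows 1-2 cols 4-10 z=5 -> covers; best now D (z=5)
  E: rows 6-7 cols 9-10 -> outside (row miss)
Winner: D at z=5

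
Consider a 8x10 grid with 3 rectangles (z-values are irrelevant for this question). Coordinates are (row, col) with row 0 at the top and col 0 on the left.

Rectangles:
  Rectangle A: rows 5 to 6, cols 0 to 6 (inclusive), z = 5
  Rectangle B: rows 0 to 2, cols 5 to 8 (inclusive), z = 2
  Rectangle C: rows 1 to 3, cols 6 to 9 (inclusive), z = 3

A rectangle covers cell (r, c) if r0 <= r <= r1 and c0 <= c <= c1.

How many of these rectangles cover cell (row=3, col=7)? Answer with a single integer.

Answer: 1

Derivation:
Check cell (3,7):
  A: rows 5-6 cols 0-6 -> outside (row miss)
  B: rows 0-2 cols 5-8 -> outside (row miss)
  C: rows 1-3 cols 6-9 -> covers
Count covering = 1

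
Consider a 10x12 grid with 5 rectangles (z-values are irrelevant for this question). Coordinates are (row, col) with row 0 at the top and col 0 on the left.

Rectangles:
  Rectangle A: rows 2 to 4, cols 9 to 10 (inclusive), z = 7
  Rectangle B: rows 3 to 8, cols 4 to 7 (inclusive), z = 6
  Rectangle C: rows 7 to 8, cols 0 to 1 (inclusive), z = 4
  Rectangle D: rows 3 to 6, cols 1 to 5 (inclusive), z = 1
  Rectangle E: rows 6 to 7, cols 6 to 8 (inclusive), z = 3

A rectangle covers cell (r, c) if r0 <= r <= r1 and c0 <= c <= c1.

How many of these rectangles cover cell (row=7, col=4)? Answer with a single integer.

Answer: 1

Derivation:
Check cell (7,4):
  A: rows 2-4 cols 9-10 -> outside (row miss)
  B: rows 3-8 cols 4-7 -> covers
  C: rows 7-8 cols 0-1 -> outside (col miss)
  D: rows 3-6 cols 1-5 -> outside (row miss)
  E: rows 6-7 cols 6-8 -> outside (col miss)
Count covering = 1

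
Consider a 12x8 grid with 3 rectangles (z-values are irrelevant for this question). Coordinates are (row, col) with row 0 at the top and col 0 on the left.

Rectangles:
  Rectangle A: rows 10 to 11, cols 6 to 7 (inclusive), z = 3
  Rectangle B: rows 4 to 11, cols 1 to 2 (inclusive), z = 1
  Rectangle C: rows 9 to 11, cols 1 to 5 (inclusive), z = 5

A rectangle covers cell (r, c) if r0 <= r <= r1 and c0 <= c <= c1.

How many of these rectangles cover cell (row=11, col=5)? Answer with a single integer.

Check cell (11,5):
  A: rows 10-11 cols 6-7 -> outside (col miss)
  B: rows 4-11 cols 1-2 -> outside (col miss)
  C: rows 9-11 cols 1-5 -> covers
Count covering = 1

Answer: 1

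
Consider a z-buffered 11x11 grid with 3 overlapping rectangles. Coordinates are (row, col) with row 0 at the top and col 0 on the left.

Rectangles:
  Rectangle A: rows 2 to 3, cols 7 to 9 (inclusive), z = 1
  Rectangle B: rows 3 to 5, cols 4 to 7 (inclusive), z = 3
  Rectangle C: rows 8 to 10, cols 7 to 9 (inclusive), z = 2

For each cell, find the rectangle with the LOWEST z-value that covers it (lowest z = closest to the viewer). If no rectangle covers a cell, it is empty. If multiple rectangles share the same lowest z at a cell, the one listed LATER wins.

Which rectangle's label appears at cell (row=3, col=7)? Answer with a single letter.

Answer: A

Derivation:
Check cell (3,7):
  A: rows 2-3 cols 7-9 z=1 -> covers; best now A (z=1)
  B: rows 3-5 cols 4-7 z=3 -> covers; best now A (z=1)
  C: rows 8-10 cols 7-9 -> outside (row miss)
Winner: A at z=1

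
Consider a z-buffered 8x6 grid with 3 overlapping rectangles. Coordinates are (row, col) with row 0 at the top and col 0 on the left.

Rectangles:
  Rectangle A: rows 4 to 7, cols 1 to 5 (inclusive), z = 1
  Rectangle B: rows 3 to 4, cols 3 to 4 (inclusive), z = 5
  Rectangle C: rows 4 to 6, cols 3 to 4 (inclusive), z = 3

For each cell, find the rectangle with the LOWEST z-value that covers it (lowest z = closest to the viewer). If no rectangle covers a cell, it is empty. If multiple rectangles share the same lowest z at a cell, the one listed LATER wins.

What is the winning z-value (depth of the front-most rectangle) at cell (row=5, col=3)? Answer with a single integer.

Answer: 1

Derivation:
Check cell (5,3):
  A: rows 4-7 cols 1-5 z=1 -> covers; best now A (z=1)
  B: rows 3-4 cols 3-4 -> outside (row miss)
  C: rows 4-6 cols 3-4 z=3 -> covers; best now A (z=1)
Winner: A at z=1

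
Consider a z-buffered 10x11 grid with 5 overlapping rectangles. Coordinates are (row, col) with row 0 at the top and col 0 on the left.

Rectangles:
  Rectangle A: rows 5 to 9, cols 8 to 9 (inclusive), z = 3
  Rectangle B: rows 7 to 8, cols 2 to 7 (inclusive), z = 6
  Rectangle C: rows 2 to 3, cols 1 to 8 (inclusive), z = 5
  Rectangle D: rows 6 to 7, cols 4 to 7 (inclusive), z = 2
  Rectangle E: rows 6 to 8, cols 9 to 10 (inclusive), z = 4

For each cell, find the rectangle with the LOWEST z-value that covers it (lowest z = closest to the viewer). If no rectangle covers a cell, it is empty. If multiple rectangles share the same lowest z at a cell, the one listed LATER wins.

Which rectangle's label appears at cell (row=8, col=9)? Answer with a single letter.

Answer: A

Derivation:
Check cell (8,9):
  A: rows 5-9 cols 8-9 z=3 -> covers; best now A (z=3)
  B: rows 7-8 cols 2-7 -> outside (col miss)
  C: rows 2-3 cols 1-8 -> outside (row miss)
  D: rows 6-7 cols 4-7 -> outside (row miss)
  E: rows 6-8 cols 9-10 z=4 -> covers; best now A (z=3)
Winner: A at z=3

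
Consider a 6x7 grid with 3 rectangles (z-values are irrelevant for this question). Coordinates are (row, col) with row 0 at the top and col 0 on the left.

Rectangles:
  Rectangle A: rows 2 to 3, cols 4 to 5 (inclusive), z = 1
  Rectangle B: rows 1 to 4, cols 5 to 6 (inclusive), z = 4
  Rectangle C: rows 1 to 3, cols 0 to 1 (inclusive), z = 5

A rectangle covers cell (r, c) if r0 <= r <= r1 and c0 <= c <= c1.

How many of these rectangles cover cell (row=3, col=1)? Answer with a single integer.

Check cell (3,1):
  A: rows 2-3 cols 4-5 -> outside (col miss)
  B: rows 1-4 cols 5-6 -> outside (col miss)
  C: rows 1-3 cols 0-1 -> covers
Count covering = 1

Answer: 1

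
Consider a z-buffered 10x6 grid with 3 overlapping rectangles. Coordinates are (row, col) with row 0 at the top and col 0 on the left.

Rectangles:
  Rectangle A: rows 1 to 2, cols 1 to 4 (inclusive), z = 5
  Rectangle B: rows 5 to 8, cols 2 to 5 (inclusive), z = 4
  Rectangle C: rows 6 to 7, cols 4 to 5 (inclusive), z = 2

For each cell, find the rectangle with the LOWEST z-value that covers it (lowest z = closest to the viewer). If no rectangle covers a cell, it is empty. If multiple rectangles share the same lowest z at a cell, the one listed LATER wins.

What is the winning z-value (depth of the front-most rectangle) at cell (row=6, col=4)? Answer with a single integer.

Answer: 2

Derivation:
Check cell (6,4):
  A: rows 1-2 cols 1-4 -> outside (row miss)
  B: rows 5-8 cols 2-5 z=4 -> covers; best now B (z=4)
  C: rows 6-7 cols 4-5 z=2 -> covers; best now C (z=2)
Winner: C at z=2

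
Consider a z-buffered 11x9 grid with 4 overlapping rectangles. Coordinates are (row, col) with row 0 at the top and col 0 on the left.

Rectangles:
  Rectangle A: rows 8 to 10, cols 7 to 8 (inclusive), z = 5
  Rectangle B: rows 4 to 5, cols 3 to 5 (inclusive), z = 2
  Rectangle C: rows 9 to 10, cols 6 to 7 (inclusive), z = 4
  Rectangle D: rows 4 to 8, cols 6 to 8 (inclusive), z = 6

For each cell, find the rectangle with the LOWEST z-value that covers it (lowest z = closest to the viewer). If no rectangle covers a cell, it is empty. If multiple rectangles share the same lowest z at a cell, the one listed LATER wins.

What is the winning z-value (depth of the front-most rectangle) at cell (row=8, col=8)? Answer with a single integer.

Answer: 5

Derivation:
Check cell (8,8):
  A: rows 8-10 cols 7-8 z=5 -> covers; best now A (z=5)
  B: rows 4-5 cols 3-5 -> outside (row miss)
  C: rows 9-10 cols 6-7 -> outside (row miss)
  D: rows 4-8 cols 6-8 z=6 -> covers; best now A (z=5)
Winner: A at z=5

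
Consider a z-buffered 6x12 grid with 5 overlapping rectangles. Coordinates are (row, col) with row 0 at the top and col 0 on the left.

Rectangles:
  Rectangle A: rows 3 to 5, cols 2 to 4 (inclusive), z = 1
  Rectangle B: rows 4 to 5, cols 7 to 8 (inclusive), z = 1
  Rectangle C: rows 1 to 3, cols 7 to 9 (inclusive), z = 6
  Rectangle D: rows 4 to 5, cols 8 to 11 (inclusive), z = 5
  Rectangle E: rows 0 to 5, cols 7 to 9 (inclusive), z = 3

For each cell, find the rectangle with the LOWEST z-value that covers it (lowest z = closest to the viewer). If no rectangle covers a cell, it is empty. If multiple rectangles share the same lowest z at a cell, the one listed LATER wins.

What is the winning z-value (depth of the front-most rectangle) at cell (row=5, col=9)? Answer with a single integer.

Answer: 3

Derivation:
Check cell (5,9):
  A: rows 3-5 cols 2-4 -> outside (col miss)
  B: rows 4-5 cols 7-8 -> outside (col miss)
  C: rows 1-3 cols 7-9 -> outside (row miss)
  D: rows 4-5 cols 8-11 z=5 -> covers; best now D (z=5)
  E: rows 0-5 cols 7-9 z=3 -> covers; best now E (z=3)
Winner: E at z=3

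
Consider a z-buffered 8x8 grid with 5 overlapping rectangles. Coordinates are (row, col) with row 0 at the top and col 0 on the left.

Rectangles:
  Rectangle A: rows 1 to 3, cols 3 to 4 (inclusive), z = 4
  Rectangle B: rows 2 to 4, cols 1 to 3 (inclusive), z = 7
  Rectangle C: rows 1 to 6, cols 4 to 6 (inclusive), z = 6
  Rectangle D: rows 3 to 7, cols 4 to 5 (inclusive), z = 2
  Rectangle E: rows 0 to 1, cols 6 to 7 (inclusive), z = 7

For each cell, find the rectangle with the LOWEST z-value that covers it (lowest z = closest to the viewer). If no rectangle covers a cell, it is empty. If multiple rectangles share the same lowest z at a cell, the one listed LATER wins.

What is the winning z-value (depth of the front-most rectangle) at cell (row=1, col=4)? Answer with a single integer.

Check cell (1,4):
  A: rows 1-3 cols 3-4 z=4 -> covers; best now A (z=4)
  B: rows 2-4 cols 1-3 -> outside (row miss)
  C: rows 1-6 cols 4-6 z=6 -> covers; best now A (z=4)
  D: rows 3-7 cols 4-5 -> outside (row miss)
  E: rows 0-1 cols 6-7 -> outside (col miss)
Winner: A at z=4

Answer: 4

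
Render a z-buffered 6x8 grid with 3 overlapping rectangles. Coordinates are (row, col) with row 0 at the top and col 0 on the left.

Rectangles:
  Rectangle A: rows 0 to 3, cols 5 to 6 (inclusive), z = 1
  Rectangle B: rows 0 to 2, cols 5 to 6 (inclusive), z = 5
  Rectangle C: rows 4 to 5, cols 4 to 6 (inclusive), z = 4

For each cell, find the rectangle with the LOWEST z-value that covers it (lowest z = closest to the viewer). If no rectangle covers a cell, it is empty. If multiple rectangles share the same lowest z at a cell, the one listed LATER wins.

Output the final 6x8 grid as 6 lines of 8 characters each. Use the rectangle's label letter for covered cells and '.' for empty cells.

.....AA.
.....AA.
.....AA.
.....AA.
....CCC.
....CCC.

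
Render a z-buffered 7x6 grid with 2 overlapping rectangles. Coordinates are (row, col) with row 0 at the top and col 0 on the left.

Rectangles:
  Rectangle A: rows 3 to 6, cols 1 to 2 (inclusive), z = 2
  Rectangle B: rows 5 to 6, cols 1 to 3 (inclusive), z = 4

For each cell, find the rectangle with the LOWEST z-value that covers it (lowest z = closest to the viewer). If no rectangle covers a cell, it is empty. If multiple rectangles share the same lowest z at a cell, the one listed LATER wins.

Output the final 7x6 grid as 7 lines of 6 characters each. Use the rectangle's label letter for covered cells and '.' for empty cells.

......
......
......
.AA...
.AA...
.AAB..
.AAB..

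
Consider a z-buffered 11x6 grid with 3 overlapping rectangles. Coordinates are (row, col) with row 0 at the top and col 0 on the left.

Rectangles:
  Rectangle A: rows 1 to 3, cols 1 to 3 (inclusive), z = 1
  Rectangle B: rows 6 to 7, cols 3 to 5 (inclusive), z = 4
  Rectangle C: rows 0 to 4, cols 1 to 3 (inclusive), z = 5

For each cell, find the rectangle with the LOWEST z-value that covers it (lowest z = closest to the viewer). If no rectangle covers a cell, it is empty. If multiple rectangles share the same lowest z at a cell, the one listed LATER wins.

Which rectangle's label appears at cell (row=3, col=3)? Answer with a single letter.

Answer: A

Derivation:
Check cell (3,3):
  A: rows 1-3 cols 1-3 z=1 -> covers; best now A (z=1)
  B: rows 6-7 cols 3-5 -> outside (row miss)
  C: rows 0-4 cols 1-3 z=5 -> covers; best now A (z=1)
Winner: A at z=1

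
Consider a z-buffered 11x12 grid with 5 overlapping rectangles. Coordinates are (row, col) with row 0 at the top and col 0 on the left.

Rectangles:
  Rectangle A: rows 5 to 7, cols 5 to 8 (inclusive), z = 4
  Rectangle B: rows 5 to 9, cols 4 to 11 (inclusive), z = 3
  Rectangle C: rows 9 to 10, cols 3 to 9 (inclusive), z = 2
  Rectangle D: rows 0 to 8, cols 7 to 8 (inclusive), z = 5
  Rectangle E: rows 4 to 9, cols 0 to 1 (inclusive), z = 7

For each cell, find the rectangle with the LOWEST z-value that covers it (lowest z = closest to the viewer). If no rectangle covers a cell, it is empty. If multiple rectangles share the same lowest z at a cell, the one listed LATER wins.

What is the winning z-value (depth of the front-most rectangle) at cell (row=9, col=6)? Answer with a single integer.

Answer: 2

Derivation:
Check cell (9,6):
  A: rows 5-7 cols 5-8 -> outside (row miss)
  B: rows 5-9 cols 4-11 z=3 -> covers; best now B (z=3)
  C: rows 9-10 cols 3-9 z=2 -> covers; best now C (z=2)
  D: rows 0-8 cols 7-8 -> outside (row miss)
  E: rows 4-9 cols 0-1 -> outside (col miss)
Winner: C at z=2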